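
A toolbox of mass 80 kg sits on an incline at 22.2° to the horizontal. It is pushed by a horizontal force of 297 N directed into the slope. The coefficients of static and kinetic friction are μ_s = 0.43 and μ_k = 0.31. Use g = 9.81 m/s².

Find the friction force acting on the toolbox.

f ≈ 21.5 N (up the incline)

Normal direction: N = m g cos θ + P sin θ = 838.8 N.
Parallel to the incline: P cos θ − m g sin θ = 275 − 296.5 = -21.55 N; the friction needed to balance this is 21.55 N acting up the slope.
Maximum static friction: μ_s N = 0.43 × 838.8 = 360.7 N.
|f_req| = 21.55 ≤ 360.7 N → the toolbox is in equilibrium; friction equals the required value.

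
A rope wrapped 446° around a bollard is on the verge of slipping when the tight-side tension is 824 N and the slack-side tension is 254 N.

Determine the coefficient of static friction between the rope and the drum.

T₂/T₁ = e^{μβ} → μ = ln(T₂/T₁)/β.
β = 446° = 7.784 rad.
μ = ln(824/254)/7.784 = ln(3.244)/7.784 = 0.151.

μ ≈ 0.151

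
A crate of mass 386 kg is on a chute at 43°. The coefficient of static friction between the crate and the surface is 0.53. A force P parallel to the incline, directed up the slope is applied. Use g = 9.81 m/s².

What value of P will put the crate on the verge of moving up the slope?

P ≈ 4050 N

At impending motion up the slope, friction acts down-slope at its limit: f = μ_s N.
P is parallel to the surface, so N = m g cos θ = 2770 N.
Along the incline: P = m g sin θ + μ_s N = 2580 + 0.53×2770 = 4050 N.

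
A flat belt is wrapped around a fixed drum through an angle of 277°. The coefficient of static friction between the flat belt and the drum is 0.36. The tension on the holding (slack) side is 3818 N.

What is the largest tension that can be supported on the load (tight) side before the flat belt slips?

T_max ≈ 21800 N

At impending slip the capstan equation gives T₂/T₁ = e^{μβ} with β in radians.
β = 277° × π/180 = 4.835 rad.
e^{μβ} = e^{0.36×4.835} = 5.7.
T₂ = T₁ · e^{μβ} = 3818 × 5.7 = 21800 N.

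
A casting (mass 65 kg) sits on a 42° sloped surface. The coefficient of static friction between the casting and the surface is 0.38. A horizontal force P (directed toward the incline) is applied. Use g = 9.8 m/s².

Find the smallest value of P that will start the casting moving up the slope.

At impending motion up the slope, friction acts down-slope at its limit: f = μ_s N.
Perpendicular to the incline: N = m g cos θ + P sin θ.
Along the incline: P cos θ = m g sin θ + μ_s N = m g sin θ + μ_s (m g cos θ + P sin θ).
Solving, P (cos θ − μ_s sin θ) = m g (sin θ + μ_s cos θ), so P = 65×9.8×(sin 42° + 0.38 cos 42°)/(cos 42° − 0.38 sin 42°) = 637×0.9515/0.4889 = 1240 N.

P ≈ 1240 N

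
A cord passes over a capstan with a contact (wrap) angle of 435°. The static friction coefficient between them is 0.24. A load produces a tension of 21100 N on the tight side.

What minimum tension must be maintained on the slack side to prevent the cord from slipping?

T_min ≈ 3410 N

Capstan equation at impending slip: T_tight/T_slack = e^{μβ}.
β = 435° = 7.592 rad; e^{μβ} = e^{0.24×7.592} = 6.185.
T_slack = T_tight / e^{μβ} = 21100 / 6.185 = 3410 N.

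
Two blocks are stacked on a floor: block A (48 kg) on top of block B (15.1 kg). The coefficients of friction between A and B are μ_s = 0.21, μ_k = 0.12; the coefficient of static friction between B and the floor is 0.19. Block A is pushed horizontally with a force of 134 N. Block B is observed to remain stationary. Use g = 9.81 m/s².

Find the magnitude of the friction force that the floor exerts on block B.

The normal force B exerts on A is simply A's weight, N₁ = 470.9 N.
So the A–B interface can sustain at most μ_s N₁ = 98.88 N of static friction.
P = 134 N exceeds that limit, so A slips over B and the interface friction becomes kinetic: f₁ = μ_k N₁ = 0.12×470.9 = 56.5 N.
B experiences an equal 56.5 N forward from A (third law). B is in equilibrium, so the floor supplies f₂ = 56.5 N of static friction (limit μ_s(m_A+m_B)g = 117.6 N, not exceeded).

f ≈ 56.5 N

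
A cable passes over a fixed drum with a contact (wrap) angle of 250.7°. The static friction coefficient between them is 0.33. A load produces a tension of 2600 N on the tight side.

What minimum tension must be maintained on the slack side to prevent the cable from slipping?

T_min ≈ 614 N

Capstan equation at impending slip: T_tight/T_slack = e^{μβ}.
β = 250.7° = 4.376 rad; e^{μβ} = e^{0.33×4.376} = 4.237.
T_slack = T_tight / e^{μβ} = 2600 / 4.237 = 614 N.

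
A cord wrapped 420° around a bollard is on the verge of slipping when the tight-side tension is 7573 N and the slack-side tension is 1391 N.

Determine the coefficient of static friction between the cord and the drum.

μ ≈ 0.231

T₂/T₁ = e^{μβ} → μ = ln(T₂/T₁)/β.
β = 420° = 7.33 rad.
μ = ln(7573/1391)/7.33 = ln(5.444)/7.33 = 0.231.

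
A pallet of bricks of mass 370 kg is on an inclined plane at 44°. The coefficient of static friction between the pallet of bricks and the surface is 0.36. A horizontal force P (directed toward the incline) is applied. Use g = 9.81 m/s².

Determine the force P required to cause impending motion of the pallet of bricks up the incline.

P ≈ 7380 N

At impending motion up the slope, friction acts down-slope at its limit: f = μ_s N.
Perpendicular to the incline: N = m g cos θ + P sin θ.
Along the incline: P cos θ = m g sin θ + μ_s N = m g sin θ + μ_s (m g cos θ + P sin θ).
Solving, P (cos θ − μ_s sin θ) = m g (sin θ + μ_s cos θ), so P = 370×9.81×(sin 44° + 0.36 cos 44°)/(cos 44° − 0.36 sin 44°) = 3630×0.9536/0.4693 = 7380 N.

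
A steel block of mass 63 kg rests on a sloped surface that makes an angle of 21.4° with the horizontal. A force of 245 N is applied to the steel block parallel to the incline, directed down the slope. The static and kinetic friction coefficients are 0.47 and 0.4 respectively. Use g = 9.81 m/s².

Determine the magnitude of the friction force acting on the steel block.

f ≈ 230 N (up the incline)

Normal force: N = m g cos θ = 63 × 9.81 × cos 21.4° = 575.4 N.
The friction needed for equilibrium is m g sin θ + P = 225.5 + 245 = 470.5 N, measured positive up-slope.
Maximum static friction available: μ_s N = 0.47 × 575.4 = 270.4 N.
Since |470.5| > 270.4 N, static friction cannot hold it; the steel block slides down the incline and kinetic friction applies: f = μ_k N = 0.4 × 575.4 = 230 N.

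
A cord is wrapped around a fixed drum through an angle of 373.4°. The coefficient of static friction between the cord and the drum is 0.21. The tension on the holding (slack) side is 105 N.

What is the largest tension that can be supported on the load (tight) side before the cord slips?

At impending slip the capstan equation gives T₂/T₁ = e^{μβ} with β in radians.
β = 373.4° × π/180 = 6.517 rad.
e^{μβ} = e^{0.21×6.517} = 3.93.
T₂ = T₁ · e^{μβ} = 105 × 3.93 = 413 N.

T_max ≈ 413 N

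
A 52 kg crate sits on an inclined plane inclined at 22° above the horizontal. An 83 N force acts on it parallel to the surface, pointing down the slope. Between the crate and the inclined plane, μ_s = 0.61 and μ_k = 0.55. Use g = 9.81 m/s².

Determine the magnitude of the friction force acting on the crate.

Perpendicular to the surface, N = m g cos θ = 52·9.81·cos 22° = 473 N.
For equilibrium along the incline the friction force must supply f = m g sin θ + P = 191.1 + 83 = 274.1 N (positive meaning up-slope).
Static friction can supply at most μ_s N = 288.5 N.
Since |274.1| ≤ 288.5 N, the crate remains in static equilibrium and friction takes exactly the required value.

f ≈ 274 N (up the incline)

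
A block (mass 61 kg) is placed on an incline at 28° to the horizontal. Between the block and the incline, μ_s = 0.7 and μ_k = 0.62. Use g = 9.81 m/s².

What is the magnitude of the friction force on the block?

f ≈ 281 N (up the incline)

The normal reaction is N = m g cos θ = 528.4 N.
For equilibrium along the incline, friction must balance the weight component: f = m g sin θ = 280.9 N up the slope.
Static friction can supply at most μ_s N = 369.9 N.
Since |280.9| ≤ 369.9 N, static friction is sufficient; f equals the required value, not μ_s N.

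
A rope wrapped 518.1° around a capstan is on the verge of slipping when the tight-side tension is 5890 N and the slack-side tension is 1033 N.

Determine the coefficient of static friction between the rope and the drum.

T₂/T₁ = e^{μβ} → μ = ln(T₂/T₁)/β.
β = 518.1° = 9.043 rad.
μ = ln(5890/1033)/9.043 = ln(5.702)/9.043 = 0.193.

μ ≈ 0.193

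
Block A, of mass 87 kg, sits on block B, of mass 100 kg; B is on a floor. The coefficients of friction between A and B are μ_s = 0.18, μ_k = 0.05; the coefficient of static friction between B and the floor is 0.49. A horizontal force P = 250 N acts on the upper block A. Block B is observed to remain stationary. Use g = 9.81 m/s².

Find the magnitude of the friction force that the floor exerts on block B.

f ≈ 42.7 N

Normal force at the A–B interface: N₁ = m_A g = 853.5 N.
Maximum static friction on A from B: μ_s N₁ = 0.18×853.5 = 153.6 N.
P = 250 N exceeds that limit, so A slips over B and the interface friction becomes kinetic: f₁ = μ_k N₁ = 0.05×853.5 = 42.7 N.
B experiences an equal 42.7 N forward from A (third law). B is in equilibrium, so the floor supplies f₂ = 42.7 N of static friction (limit μ_s(m_A+m_B)g = 898.9 N, not exceeded).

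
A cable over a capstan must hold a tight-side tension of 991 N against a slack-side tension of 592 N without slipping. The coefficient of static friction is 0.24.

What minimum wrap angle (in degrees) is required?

T₂/T₁ = e^{μβ} → β = ln(T₂/T₁)/μ.
β = ln(991/592)/0.24 = 0.5152/0.24 = 2.147 rad.
In degrees: β = 2.147 × 180/π = 123°.

β_min ≈ 123°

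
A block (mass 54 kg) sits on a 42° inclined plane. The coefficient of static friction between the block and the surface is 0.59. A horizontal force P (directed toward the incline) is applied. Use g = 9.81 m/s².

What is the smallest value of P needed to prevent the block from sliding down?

P_min ≈ 107 N

The block tends to slide down (tan θ > μ_s), so at the point of impending slip friction acts up-slope at its limit: f = μ_s N.
Perpendicular to the incline: N = m g cos θ + P sin θ.
Along the incline: P cos θ + μ_s N = m g sin θ, i.e. P cos θ + μ_s (m g cos θ + P sin θ) = m g sin θ.
Solving, P (cos θ + μ_s sin θ) = m g (sin θ − μ_s cos θ), so P = 530×0.2307/1.138 = 107 N.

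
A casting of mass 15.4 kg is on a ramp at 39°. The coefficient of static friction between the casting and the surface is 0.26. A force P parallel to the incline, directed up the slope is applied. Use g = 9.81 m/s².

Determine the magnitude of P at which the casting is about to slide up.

P ≈ 126 N

At impending motion up the slope, friction acts down-slope at its limit: f = μ_s N.
P is parallel to the surface, so N = m g cos θ = 117 N.
Along the incline: P = m g sin θ + μ_s N = 95.1 + 0.26×117 = 126 N.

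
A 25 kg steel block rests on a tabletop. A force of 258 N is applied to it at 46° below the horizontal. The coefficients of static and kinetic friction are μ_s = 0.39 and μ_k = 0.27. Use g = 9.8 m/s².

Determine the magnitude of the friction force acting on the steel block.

Vertical equilibrium gives N = m g + P sin α = 430.6 N.
The horizontal driving force is P cos α = 179.2 N, so equilibrium needs friction f = 179.2 N.
The static-friction limit is μ_s N = 167.9 N.
The required friction exceeds μ_s N, so the steel block moves and f = μ_k N = 116 N.

f ≈ 116 N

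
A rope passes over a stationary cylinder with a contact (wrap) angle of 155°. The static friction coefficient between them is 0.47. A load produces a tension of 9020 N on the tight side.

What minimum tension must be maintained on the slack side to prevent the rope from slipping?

Capstan equation at impending slip: T_tight/T_slack = e^{μβ}.
β = 155° = 2.705 rad; e^{μβ} = e^{0.47×2.705} = 3.566.
T_slack = T_tight / e^{μβ} = 9020 / 3.566 = 2530 N.

T_min ≈ 2530 N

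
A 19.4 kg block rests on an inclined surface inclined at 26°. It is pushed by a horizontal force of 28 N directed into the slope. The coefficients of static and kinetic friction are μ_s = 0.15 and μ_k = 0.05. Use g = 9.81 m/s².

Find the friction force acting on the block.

The horizontal push has a component P sin θ into the surface, so N = m g cos θ + P sin θ = 171.1 + 12.27 = 183.3 N.
Parallel to the incline: P cos θ − m g sin θ = 25.17 − 83.43 = -58.26 N; the friction needed to balance this is 58.26 N acting up the slope.
Maximum static friction: μ_s N = 0.15 × 183.3 = 27.5 N.
The required 58.26 N exceeds the static limit, so the block slides down-slope and f = μ_k N = 0.05×183.3 = 9.17 N.

f ≈ 9.17 N (up the incline)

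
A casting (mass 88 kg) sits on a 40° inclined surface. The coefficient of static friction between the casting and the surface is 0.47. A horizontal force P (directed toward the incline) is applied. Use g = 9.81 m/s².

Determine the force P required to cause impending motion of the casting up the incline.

At impending motion up the slope, friction acts down-slope at its limit: f = μ_s N.
Perpendicular to the incline: N = m g cos θ + P sin θ.
Along the incline: P cos θ = m g sin θ + μ_s N = m g sin θ + μ_s (m g cos θ + P sin θ).
Solving, P (cos θ − μ_s sin θ) = m g (sin θ + μ_s cos θ), so P = 88×9.81×(sin 40° + 0.47 cos 40°)/(cos 40° − 0.47 sin 40°) = 863×1.003/0.4639 = 1870 N.

P ≈ 1870 N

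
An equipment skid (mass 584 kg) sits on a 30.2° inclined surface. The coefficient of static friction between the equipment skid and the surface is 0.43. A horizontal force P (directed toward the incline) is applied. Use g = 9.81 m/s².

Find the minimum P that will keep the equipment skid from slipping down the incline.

P_min ≈ 697 N

The equipment skid tends to slide down (tan θ > μ_s), so at the point of impending slip friction acts up-slope at its limit: f = μ_s N.
Perpendicular to the incline: N = m g cos θ + P sin θ.
Along the incline: P cos θ + μ_s N = m g sin θ, i.e. P cos θ + μ_s (m g cos θ + P sin θ) = m g sin θ.
Solving, P (cos θ + μ_s sin θ) = m g (sin θ − μ_s cos θ), so P = 5730×0.1314/1.081 = 697 N.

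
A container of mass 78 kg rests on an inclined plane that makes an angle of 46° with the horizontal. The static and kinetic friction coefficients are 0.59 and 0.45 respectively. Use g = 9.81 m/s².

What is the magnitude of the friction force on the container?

f ≈ 239 N (up the incline)

Normal force: N = m g cos θ = 78 × 9.81 × cos 46° = 531.5 N.
For equilibrium along the incline, friction must balance the weight component: f = m g sin θ = 550.4 N up the slope.
Static friction can supply at most μ_s N = 313.6 N.
|550.4| exceeds 313.6 N, so the container slips down-slope; friction is kinetic, f = μ_k N = 0.45×531.5 = 239 N.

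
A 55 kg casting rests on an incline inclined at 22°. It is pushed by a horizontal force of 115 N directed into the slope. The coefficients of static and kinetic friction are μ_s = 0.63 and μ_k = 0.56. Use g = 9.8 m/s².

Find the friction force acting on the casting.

f ≈ 95.3 N (up the incline)

Normal direction: N = m g cos θ + P sin θ = 542.8 N.
Parallel to the incline: P cos θ − m g sin θ = 106.6 − 201.9 = -95.29 N; the friction needed to balance this is 95.29 N acting up the slope.
Maximum static friction: μ_s N = 0.63 × 542.8 = 342 N.
Since 95.29 N is within the 342 N limit, the casting stays put and friction is exactly 95.3 N.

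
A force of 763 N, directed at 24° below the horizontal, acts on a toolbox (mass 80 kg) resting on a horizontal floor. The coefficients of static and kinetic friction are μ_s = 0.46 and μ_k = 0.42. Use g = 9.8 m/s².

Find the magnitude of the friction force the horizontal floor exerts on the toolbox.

f ≈ 460 N

Vertical equilibrium gives N = m g + P sin α = 1094 N.
Horizontally, friction must balance P cos α = 697 N.
μ_s N = 0.46 × 1094 = 503.4 N.
The required friction exceeds μ_s N, so the toolbox moves and f = μ_k N = 460 N.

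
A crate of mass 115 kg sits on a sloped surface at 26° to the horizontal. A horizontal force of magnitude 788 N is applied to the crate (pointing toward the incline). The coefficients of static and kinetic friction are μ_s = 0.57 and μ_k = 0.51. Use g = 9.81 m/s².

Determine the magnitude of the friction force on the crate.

f ≈ 214 N (down the incline)

Normal direction: N = m g cos θ + P sin θ = 1359 N.
Parallel to the incline: P cos θ − m g sin θ = 708.2 − 494.5 = 213.7 N; the friction needed to balance this is 213.7 N acting down the slope.
Maximum static friction: μ_s N = 0.57 × 1359 = 774.9 N.
Since 213.7 N is within the 774.9 N limit, the crate stays put and friction is exactly 214 N.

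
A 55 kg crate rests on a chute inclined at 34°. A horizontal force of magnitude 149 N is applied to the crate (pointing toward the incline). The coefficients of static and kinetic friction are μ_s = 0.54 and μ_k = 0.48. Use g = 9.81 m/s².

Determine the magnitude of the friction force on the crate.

Resolve perpendicular to the incline: N = m g cos θ + P sin θ = 55×9.81×cos 34° + 149×sin 34° = 530.6 N.
Along the incline, the net driving force (taking up-slope positive) is P cos θ − m g sin θ = 123.5 − 301.7 = -178.2 N, so equilibrium requires friction f = 178.2 N (up-slope).
Maximum static friction: μ_s N = 0.54 × 530.6 = 286.5 N.
Since 178.2 N is within the 286.5 N limit, the crate stays put and friction is exactly 178 N.

f ≈ 178 N (up the incline)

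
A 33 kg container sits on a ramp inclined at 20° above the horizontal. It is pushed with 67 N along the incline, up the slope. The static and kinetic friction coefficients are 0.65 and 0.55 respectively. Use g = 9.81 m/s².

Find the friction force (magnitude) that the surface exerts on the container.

Normal force: N = m g cos θ = 33 × 9.81 × cos 20° = 304.2 N.
The friction needed for equilibrium is m g sin θ − P = 110.7 − 67 = 43.72 N, measured positive up-slope.
The static-friction ceiling is μ_s N = 0.65 × 304.2 = 197.7 N.
Since |43.72| ≤ 197.7 N, no slip — friction simply equals what equilibrium demands.

f ≈ 43.7 N (up the incline)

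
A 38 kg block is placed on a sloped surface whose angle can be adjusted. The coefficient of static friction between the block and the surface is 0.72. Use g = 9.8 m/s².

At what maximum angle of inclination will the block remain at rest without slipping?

θ_max ≈ 35.8°

At the slip threshold, m g sin θ = μ_s · m g cos θ, so tan θ = μ_s.
θ_max = arctan(0.72) = 35.8°.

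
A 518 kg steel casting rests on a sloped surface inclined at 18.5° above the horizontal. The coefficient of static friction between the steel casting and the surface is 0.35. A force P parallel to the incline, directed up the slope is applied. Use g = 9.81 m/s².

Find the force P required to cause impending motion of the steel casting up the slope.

At impending motion up the slope, friction acts down-slope at its limit: f = μ_s N.
P is parallel to the surface, so N = m g cos θ = 4820 N.
Along the incline: P = m g sin θ + μ_s N = 1610 + 0.35×4820 = 3300 N.

P ≈ 3300 N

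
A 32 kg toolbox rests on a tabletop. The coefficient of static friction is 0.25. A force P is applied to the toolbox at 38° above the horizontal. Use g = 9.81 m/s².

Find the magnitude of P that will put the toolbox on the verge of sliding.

N = m g − P sin α (the pull lifts the toolbox).
At impending slip, P cos α = μ_s N = μ_s (m g − P sin α).
Solving: P (cos α + μ_s sin α) = μ_s m g → P = 0.25×314/(cos 38° + 0.25 sin 38°) = 78.5/0.9419 = 83.3 N.

P ≈ 83.3 N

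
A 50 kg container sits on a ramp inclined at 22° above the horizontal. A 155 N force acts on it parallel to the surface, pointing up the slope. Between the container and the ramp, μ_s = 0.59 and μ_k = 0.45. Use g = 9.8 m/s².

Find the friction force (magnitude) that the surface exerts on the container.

Normal force: N = m g cos θ = 50 × 9.8 × cos 22° = 454.3 N.
For equilibrium along the incline the friction force must supply f = m g sin θ − P = 183.6 − 155 = 28.56 N (positive meaning up-slope).
Static friction can supply at most μ_s N = 268 N.
Since |28.56| ≤ 268 N, no slip — friction simply equals what equilibrium demands.

f ≈ 28.6 N (up the incline)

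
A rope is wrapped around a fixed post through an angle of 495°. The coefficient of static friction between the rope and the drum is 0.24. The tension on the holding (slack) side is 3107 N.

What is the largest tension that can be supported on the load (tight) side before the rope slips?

T_max ≈ 24700 N

At impending slip the capstan equation gives T₂/T₁ = e^{μβ} with β in radians.
β = 495° × π/180 = 8.639 rad.
e^{μβ} = e^{0.24×8.639} = 7.952.
T₂ = T₁ · e^{μβ} = 3107 × 7.952 = 24700 N.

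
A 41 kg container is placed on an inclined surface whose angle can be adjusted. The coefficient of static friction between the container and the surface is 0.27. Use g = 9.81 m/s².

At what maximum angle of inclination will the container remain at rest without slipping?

θ_max ≈ 15.1°

At the slip threshold, m g sin θ = μ_s · m g cos θ, so tan θ = μ_s.
θ_max = arctan(0.27) = 15.1°.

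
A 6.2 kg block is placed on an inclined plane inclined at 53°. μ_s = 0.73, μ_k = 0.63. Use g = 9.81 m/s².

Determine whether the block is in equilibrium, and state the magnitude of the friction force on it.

N = m g cos θ = 36.6 N.
Down-slope weight component: m g sin θ = 48.6 N.
μ_s N = 26.7 N.
48.6 > 26.7 N, so it slides; kinetic friction f = μ_k N = 0.63×36.6 = 23.1 N.

f ≈ 23.1 N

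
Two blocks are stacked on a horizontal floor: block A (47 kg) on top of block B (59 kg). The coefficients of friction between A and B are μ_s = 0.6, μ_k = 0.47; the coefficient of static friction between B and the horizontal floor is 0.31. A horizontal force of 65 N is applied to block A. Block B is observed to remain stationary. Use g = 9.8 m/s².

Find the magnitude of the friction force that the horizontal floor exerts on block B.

Between the blocks, N₁ = m_A g = 460.6 N.
Maximum static friction on A from B: μ_s N₁ = 0.6×460.6 = 276.4 N.
Since P = 65 N ≤ 276.4 N, A does not slip on B; friction on A equals P = 65 N.
By Newton's third law B feels 65 N forward from A. With B stationary, the floor's static friction on B balances it: f₂ = 65 N (well within μ_s(m_A+m_B)g = 322 N).

f ≈ 65 N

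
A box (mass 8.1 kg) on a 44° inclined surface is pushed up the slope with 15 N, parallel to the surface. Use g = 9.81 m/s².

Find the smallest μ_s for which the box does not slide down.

μ_s,min ≈ 0.703

N = m g cos θ = 57.16 N.
Friction must make up the shortfall along the incline: f = m g sin θ − P = 55.2 − 15 = 40.2 N.
At the threshold f = μ_s N, so μ_s,min = 40.2/57.16 = 0.703.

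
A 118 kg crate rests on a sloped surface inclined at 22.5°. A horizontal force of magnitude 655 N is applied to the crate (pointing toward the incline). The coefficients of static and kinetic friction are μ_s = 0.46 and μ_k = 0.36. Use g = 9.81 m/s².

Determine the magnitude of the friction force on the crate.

Normal direction: N = m g cos θ + P sin θ = 1320 N.
Along the incline, the net driving force (taking up-slope positive) is P cos θ − m g sin θ = 605.1 − 443 = 162.2 N, so equilibrium requires friction f = -162.2 N (down-slope).
The limit of static friction is μ_s N = 607.3 N.
|f_req| = 162.2 ≤ 607.3 N → the crate is in equilibrium; friction equals the required value.

f ≈ 162 N (down the incline)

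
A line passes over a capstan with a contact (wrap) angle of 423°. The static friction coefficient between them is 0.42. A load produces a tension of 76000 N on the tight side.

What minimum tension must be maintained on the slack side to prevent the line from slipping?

T_min ≈ 3420 N

Capstan equation at impending slip: T_tight/T_slack = e^{μβ}.
β = 423° = 7.383 rad; e^{μβ} = e^{0.42×7.383} = 22.21.
T_slack = T_tight / e^{μβ} = 76000 / 22.21 = 3420 N.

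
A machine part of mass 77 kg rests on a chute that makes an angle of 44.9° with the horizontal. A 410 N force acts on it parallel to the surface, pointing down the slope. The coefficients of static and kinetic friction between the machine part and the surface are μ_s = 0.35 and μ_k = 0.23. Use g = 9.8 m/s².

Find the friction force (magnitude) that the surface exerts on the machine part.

f ≈ 123 N (up the incline)

Perpendicular to the surface, N = m g cos θ = 77·9.8·cos 44.9° = 534.5 N.
For equilibrium along the incline the friction force must supply f = m g sin θ + P = 532.7 + 410 = 942.7 N (positive meaning up-slope).
The static-friction ceiling is μ_s N = 0.35 × 534.5 = 187.1 N.
|942.7| exceeds 187.1 N, so the machine part slips down-slope; friction is kinetic, f = μ_k N = 0.23×534.5 = 123 N.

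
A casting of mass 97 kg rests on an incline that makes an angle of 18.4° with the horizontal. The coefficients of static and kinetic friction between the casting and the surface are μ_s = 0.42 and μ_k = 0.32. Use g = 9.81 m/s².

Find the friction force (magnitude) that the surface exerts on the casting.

f ≈ 300 N (up the incline)

Normal force: N = m g cos θ = 97 × 9.81 × cos 18.4° = 902.9 N.
For equilibrium along the incline, friction must balance the weight component: f = m g sin θ = 300.4 N up the slope.
Static friction can supply at most μ_s N = 379.2 N.
Since |300.4| ≤ 379.2 N, static friction is sufficient; f equals the required value, not μ_s N.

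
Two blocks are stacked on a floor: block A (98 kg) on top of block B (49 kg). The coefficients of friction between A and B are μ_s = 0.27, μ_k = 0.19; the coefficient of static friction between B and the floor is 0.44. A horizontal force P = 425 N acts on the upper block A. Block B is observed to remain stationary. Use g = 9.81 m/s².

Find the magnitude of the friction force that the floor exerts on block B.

f ≈ 183 N

The normal force B exerts on A is simply A's weight, N₁ = 961.4 N.
So the A–B interface can sustain at most μ_s N₁ = 259.6 N of static friction.
Since P = 425 N > 259.6 N, A slides on B; the A–B friction is kinetic: f₁ = μ_k N₁ = 0.19×961.4 = 183 N.
By Newton's third law B feels 183 N forward from A. With B stationary, the floor's static friction on B balances it: f₂ = 183 N (well within μ_s(m_A+m_B)g = 634.5 N).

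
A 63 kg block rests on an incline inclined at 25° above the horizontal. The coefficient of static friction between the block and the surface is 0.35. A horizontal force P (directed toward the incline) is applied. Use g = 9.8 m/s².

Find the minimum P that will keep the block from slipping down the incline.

P_min ≈ 61.7 N

The block tends to slide down (tan θ > μ_s), so at the point of impending slip friction acts up-slope at its limit: f = μ_s N.
Perpendicular to the incline: N = m g cos θ + P sin θ.
Along the incline: P cos θ + μ_s N = m g sin θ, i.e. P cos θ + μ_s (m g cos θ + P sin θ) = m g sin θ.
Solving, P (cos θ + μ_s sin θ) = m g (sin θ − μ_s cos θ), so P = 617×0.1054/1.054 = 61.7 N.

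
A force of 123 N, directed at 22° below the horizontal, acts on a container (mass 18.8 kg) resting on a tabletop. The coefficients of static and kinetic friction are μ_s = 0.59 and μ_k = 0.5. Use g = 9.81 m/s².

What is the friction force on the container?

The vertical component of P adds to the normal force: N = m g + P sin α = 184.4 + 46.08 = 230.5 N.
Horizontally, friction must balance P cos α = 114 N.
μ_s N = 0.59 × 230.5 = 136 N.
114 ≤ 136 N → static; friction equals the required 114 N.

f ≈ 114 N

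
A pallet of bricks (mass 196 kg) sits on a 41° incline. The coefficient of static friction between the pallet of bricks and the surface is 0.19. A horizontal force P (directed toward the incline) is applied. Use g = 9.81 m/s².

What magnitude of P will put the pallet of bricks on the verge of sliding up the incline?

P ≈ 2440 N

At impending motion up the slope, friction acts down-slope at its limit: f = μ_s N.
Perpendicular to the incline: N = m g cos θ + P sin θ.
Along the incline: P cos θ = m g sin θ + μ_s N = m g sin θ + μ_s (m g cos θ + P sin θ).
Solving, P (cos θ − μ_s sin θ) = m g (sin θ + μ_s cos θ), so P = 196×9.81×(sin 41° + 0.19 cos 41°)/(cos 41° − 0.19 sin 41°) = 1920×0.7995/0.6301 = 2440 N.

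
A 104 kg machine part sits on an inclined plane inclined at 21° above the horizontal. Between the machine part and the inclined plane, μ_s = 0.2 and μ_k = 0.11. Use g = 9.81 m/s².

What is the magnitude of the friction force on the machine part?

Perpendicular to the surface, N = m g cos θ = 104·9.81·cos 21° = 952.5 N.
Along the slope the weight component is m g sin θ = 365.6 N; friction must supply exactly this, acting up-slope.
The static-friction ceiling is μ_s N = 0.2 × 952.5 = 190.5 N.
|365.6| exceeds 190.5 N, so the machine part slips down-slope; friction is kinetic, f = μ_k N = 0.11×952.5 = 105 N.

f ≈ 105 N (up the incline)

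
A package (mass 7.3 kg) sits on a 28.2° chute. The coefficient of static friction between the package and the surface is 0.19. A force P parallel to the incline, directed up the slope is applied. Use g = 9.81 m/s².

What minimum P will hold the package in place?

P_min ≈ 21.8 N

The package tends to slide down (tan θ > μ_s), so at the point of impending slip friction acts up-slope at its limit: f = μ_s N.
P is parallel to the surface, so N = m g cos θ = 63.1 N.
Along the incline: P + μ_s N = m g sin θ, so P = 33.8 − 0.19×63.1 = 21.8 N.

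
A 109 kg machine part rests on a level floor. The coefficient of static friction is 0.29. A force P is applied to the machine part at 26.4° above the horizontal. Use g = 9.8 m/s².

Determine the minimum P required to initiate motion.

P ≈ 302 N

N = m g − P sin α (the pull lifts the machine part).
At impending slip, P cos α = μ_s N = μ_s (m g − P sin α).
Solving: P (cos α + μ_s sin α) = μ_s m g → P = 0.29×1070/(cos 26.4° + 0.29 sin 26.4°) = 310/1.025 = 302 N.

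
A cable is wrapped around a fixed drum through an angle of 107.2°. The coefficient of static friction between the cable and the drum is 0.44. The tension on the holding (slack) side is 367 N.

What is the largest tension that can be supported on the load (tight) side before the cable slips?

T_max ≈ 836 N

At impending slip the capstan equation gives T₂/T₁ = e^{μβ} with β in radians.
β = 107.2° × π/180 = 1.871 rad.
e^{μβ} = e^{0.44×1.871} = 2.278.
T₂ = T₁ · e^{μβ} = 367 × 2.278 = 836 N.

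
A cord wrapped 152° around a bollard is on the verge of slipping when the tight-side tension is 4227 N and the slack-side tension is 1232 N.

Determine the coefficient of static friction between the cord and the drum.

T₂/T₁ = e^{μβ} → μ = ln(T₂/T₁)/β.
β = 152° = 2.653 rad.
μ = ln(4227/1232)/2.653 = ln(3.431)/2.653 = 0.465.

μ ≈ 0.465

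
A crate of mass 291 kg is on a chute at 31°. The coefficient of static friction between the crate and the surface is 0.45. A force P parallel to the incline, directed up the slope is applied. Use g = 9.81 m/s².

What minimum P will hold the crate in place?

P_min ≈ 369 N

The crate tends to slide down (tan θ > μ_s), so at the point of impending slip friction acts up-slope at its limit: f = μ_s N.
P is parallel to the surface, so N = m g cos θ = 2450 N.
Along the incline: P + μ_s N = m g sin θ, so P = 1470 − 0.45×2450 = 369 N.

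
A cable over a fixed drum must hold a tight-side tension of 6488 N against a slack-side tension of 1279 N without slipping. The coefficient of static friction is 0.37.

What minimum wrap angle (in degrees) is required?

β_min ≈ 251°

T₂/T₁ = e^{μβ} → β = ln(T₂/T₁)/μ.
β = ln(6488/1279)/0.37 = 1.624/0.37 = 4.389 rad.
In degrees: β = 4.389 × 180/π = 251°.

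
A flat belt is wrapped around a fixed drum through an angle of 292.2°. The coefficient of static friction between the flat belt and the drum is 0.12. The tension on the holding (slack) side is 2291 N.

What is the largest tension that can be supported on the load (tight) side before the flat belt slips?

T_max ≈ 4220 N

At impending slip the capstan equation gives T₂/T₁ = e^{μβ} with β in radians.
β = 292.2° × π/180 = 5.1 rad.
e^{μβ} = e^{0.12×5.1} = 1.844.
T₂ = T₁ · e^{μβ} = 2291 × 1.844 = 4220 N.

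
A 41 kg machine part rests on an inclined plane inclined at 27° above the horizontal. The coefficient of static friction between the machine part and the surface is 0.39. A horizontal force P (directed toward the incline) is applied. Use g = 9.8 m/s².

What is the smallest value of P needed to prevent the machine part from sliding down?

The machine part tends to slide down (tan θ > μ_s), so at the point of impending slip friction acts up-slope at its limit: f = μ_s N.
Perpendicular to the incline: N = m g cos θ + P sin θ.
Along the incline: P cos θ + μ_s N = m g sin θ, i.e. P cos θ + μ_s (m g cos θ + P sin θ) = m g sin θ.
Solving, P (cos θ + μ_s sin θ) = m g (sin θ − μ_s cos θ), so P = 402×0.1065/1.068 = 40.1 N.

P_min ≈ 40.1 N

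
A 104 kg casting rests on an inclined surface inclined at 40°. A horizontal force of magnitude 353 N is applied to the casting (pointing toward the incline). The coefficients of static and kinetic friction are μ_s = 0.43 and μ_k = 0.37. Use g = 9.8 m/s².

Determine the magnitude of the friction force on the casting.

The horizontal push has a component P sin θ into the surface, so N = m g cos θ + P sin θ = 780.8 + 226.9 = 1008 N.
Parallel to the incline: P cos θ − m g sin θ = 270.4 − 655.1 = -384.7 N; the friction needed to balance this is 384.7 N acting up the slope.
The limit of static friction is μ_s N = 433.3 N.
|f_req| = 384.7 ≤ 433.3 N → the casting is in equilibrium; friction equals the required value.

f ≈ 385 N (up the incline)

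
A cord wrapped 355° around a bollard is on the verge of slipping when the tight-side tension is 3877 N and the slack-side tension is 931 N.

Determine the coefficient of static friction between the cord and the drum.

T₂/T₁ = e^{μβ} → μ = ln(T₂/T₁)/β.
β = 355° = 6.196 rad.
μ = ln(3877/931)/6.196 = ln(4.164)/6.196 = 0.23.

μ ≈ 0.23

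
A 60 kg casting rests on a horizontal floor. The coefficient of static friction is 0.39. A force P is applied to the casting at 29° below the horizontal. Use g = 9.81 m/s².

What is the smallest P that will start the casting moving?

N = m g + P sin α (the push presses the casting into the horizontal floor).
At impending slip, P cos α = μ_s N = μ_s (m g + P sin α).
Solving: P (cos α − μ_s sin α) = μ_s m g → P = 0.39×589/(cos 29° − 0.39 sin 29°) = 230/0.6855 = 335 N.

P ≈ 335 N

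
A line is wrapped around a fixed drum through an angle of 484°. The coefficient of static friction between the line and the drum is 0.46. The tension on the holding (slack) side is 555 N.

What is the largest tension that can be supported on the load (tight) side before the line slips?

T_max ≈ 27000 N

At impending slip the capstan equation gives T₂/T₁ = e^{μβ} with β in radians.
β = 484° × π/180 = 8.447 rad.
e^{μβ} = e^{0.46×8.447} = 48.71.
T₂ = T₁ · e^{μβ} = 555 × 48.71 = 27000 N.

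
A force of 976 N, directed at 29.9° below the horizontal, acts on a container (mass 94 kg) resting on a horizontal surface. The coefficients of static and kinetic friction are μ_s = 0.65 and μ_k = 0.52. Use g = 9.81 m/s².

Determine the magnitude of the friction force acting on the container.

The vertical component of P adds to the normal force: N = m g + P sin α = 922.1 + 486.5 = 1409 N.
The horizontal driving force is P cos α = 846.1 N, so equilibrium needs friction f = 846.1 N.
μ_s N = 0.65 × 1409 = 915.6 N.
Since 846.1 N does not exceed the limit, the container stays at rest and f = 846 N.

f ≈ 846 N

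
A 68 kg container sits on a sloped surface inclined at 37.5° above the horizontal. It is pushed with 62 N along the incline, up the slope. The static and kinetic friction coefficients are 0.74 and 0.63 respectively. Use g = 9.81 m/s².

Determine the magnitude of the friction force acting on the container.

Normal force: N = m g cos θ = 68 × 9.81 × cos 37.5° = 529.2 N.
Parallel to the incline, ΣF = 0 gives f = m g sin θ − P = 406.1 − 62 = 344.1 N (up-slope positive).
Maximum static friction available: μ_s N = 0.74 × 529.2 = 391.6 N.
Since |344.1| ≤ 391.6 N, the container remains in static equilibrium and friction takes exactly the required value.

f ≈ 344 N (up the incline)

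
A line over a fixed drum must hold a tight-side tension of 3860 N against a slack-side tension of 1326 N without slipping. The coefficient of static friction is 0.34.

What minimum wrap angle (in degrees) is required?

T₂/T₁ = e^{μβ} → β = ln(T₂/T₁)/μ.
β = ln(3860/1326)/0.34 = 1.069/0.34 = 3.143 rad.
In degrees: β = 3.143 × 180/π = 180°.

β_min ≈ 180°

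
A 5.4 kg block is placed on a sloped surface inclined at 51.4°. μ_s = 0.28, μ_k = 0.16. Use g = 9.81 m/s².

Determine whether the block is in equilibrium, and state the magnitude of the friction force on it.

N = m g cos θ = 33 N.
Down-slope weight component: m g sin θ = 41.4 N.
μ_s N = 9.25 N.
41.4 > 9.25 N, so it slides; kinetic friction f = μ_k N = 0.16×33 = 5.29 N.

f ≈ 5.29 N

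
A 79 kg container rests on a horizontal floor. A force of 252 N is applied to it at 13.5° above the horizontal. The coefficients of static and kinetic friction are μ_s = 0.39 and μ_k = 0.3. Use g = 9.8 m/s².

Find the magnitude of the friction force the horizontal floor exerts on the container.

Vertical equilibrium gives N = m g − P sin α = 715.4 N.
Horizontally, friction must balance P cos α = 245 N.
The static-friction limit is μ_s N = 279 N.
Since 245 N does not exceed the limit, the container stays at rest and f = 245 N.

f ≈ 245 N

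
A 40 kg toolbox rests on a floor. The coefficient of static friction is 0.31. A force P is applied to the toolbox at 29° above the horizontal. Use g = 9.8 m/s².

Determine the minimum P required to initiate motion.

N = m g − P sin α (the pull lifts the toolbox).
At impending slip, P cos α = μ_s N = μ_s (m g − P sin α).
Solving: P (cos α + μ_s sin α) = μ_s m g → P = 0.31×392/(cos 29° + 0.31 sin 29°) = 122/1.025 = 119 N.

P ≈ 119 N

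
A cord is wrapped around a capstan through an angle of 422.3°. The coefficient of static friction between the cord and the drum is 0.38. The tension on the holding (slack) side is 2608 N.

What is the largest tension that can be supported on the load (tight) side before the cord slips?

At impending slip the capstan equation gives T₂/T₁ = e^{μβ} with β in radians.
β = 422.3° × π/180 = 7.371 rad.
e^{μβ} = e^{0.38×7.371} = 16.46.
T₂ = T₁ · e^{μβ} = 2608 × 16.46 = 42900 N.

T_max ≈ 42900 N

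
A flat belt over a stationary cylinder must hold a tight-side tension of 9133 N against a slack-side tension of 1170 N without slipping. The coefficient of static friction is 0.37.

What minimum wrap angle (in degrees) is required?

T₂/T₁ = e^{μβ} → β = ln(T₂/T₁)/μ.
β = ln(9133/1170)/0.37 = 2.055/0.37 = 5.554 rad.
In degrees: β = 5.554 × 180/π = 318°.

β_min ≈ 318°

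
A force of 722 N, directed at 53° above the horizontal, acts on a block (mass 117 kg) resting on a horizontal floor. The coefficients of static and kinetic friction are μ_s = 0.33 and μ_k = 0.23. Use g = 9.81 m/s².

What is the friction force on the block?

The vertical component of P reduces the normal force: N = m g − P sin α = 1148 − 576.6 = 571.2 N.
For equilibrium, f = P cos α = 722×cos 53° = 434.5 N.
μ_s N = 0.33 × 571.2 = 188.5 N.
The required friction exceeds μ_s N, so the block moves and f = μ_k N = 131 N.

f ≈ 131 N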